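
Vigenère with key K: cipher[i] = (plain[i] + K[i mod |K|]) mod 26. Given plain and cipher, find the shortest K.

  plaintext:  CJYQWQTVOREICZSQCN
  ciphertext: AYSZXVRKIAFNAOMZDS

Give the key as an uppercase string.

  i= 0: A-C = 24 → Y
  i= 1: Y-J = 15 → P
  i= 2: S-Y = 20 → U
  i= 3: Z-Q =  9 → J
  i= 4: X-W =  1 → B
  i= 5: V-Q =  5 → F
  i= 6: R-T = 24 → Y
  i= 7: K-V = 15 → P
  i= 8: I-O = 20 → U
  i= 9: A-R =  9 → J
  i=10: F-E =  1 → B
  i=11: N-I =  5 → F
  i=12: A-C = 24 → Y
  i=13: O-Z = 15 → P
  i=14: M-S = 20 → U
  i=15: Z-Q =  9 → J
  i=16: D-C =  1 → B
  i=17: S-N =  5 → F
  shifts repeat with period 6: YPUJBF

YPUJBF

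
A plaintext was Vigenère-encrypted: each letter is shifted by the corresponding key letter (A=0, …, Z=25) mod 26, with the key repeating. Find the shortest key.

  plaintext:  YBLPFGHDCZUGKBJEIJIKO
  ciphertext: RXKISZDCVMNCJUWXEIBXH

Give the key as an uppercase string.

  i= 0: R-Y = 19 → T
  i= 1: X-B = 22 → W
  i= 2: K-L = 25 → Z
  i= 3: I-P = 19 → T
  i= 4: S-F = 13 → N
  i= 5: Z-G = 19 → T
  i= 6: D-H = 22 → W
  i= 7: C-D = 25 → Z
  i= 8: V-C = 19 → T
  i= 9: M-Z = 13 → N
  i=10: N-U = 19 → T
  i=11: C-G = 22 → W
  i=12: J-K = 25 → Z
  i=13: U-B = 19 → T
  i=14: W-J = 13 → N
  i=15: X-E = 19 → T
  i=16: E-I = 22 → W
  i=17: I-J = 25 → Z
  i=18: B-I = 19 → T
  i=19: X-K = 13 → N
  i=20: H-O = 19 → T
  shifts repeat with period 5: TWZTN

TWZTN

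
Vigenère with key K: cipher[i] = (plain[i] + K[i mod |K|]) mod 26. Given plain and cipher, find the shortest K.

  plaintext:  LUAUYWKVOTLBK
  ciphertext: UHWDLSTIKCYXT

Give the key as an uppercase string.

  i= 0: U-L =  9 → J
  i= 1: H-U = 13 → N
  i= 2: W-A = 22 → W
  i= 3: D-U =  9 → J
  i= 4: L-Y = 13 → N
  i= 5: S-W = 22 → W
  i= 6: T-K =  9 → J
  i= 7: I-V = 13 → N
  i= 8: K-O = 22 → W
  i= 9: C-T =  9 → J
  i=10: Y-L = 13 → N
  i=11: X-B = 22 → W
  i=12: T-K =  9 → J
  shifts repeat with period 3: JNW

JNW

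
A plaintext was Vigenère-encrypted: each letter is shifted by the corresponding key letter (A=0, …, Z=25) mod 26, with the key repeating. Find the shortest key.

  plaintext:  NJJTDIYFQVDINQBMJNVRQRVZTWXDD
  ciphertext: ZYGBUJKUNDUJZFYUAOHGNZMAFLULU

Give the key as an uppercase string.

  i= 0: Z-N = 12 → M
  i= 1: Y-J = 15 → P
  i= 2: G-J = 23 → X
  i= 3: B-T =  8 → I
  i= 4: U-D = 17 → R
  i= 5: J-I =  1 → B
  i= 6: K-Y = 12 → M
  i= 7: U-F = 15 → P
  i= 8: N-Q = 23 → X
  i= 9: D-V =  8 → I
  i=10: U-D = 17 → R
  i=11: J-I =  1 → B
  i=12: Z-N = 12 → M
  i=13: F-Q = 15 → P
  i=14: Y-B = 23 → X
  i=15: U-M =  8 → I
  i=16: A-J = 17 → R
  i=17: O-N =  1 → B
  i=18: H-V = 12 → M
  i=19: G-R = 15 → P
  i=20: N-Q = 23 → X
  i=21: Z-R =  8 → I
  i=22: M-V = 17 → R
  i=23: A-Z =  1 → B
  i=24: F-T = 12 → M
  i=25: L-W = 15 → P
  i=26: U-X = 23 → X
  i=27: L-D =  8 → I
  i=28: U-D = 17 → R
  shifts repeat with period 6: MPXIRB

MPXIRB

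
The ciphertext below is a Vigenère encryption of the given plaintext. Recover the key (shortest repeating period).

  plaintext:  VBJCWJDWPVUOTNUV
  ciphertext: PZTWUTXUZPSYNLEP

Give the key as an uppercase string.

  i= 0: P-V = 20 → U
  i= 1: Z-B = 24 → Y
  i= 2: T-J = 10 → K
  i= 3: W-C = 20 → U
  i= 4: U-W = 24 → Y
  i= 5: T-J = 10 → K
  i= 6: X-D = 20 → U
  i= 7: U-W = 24 → Y
  i= 8: Z-P = 10 → K
  i= 9: P-V = 20 → U
  i=10: S-U = 24 → Y
  i=11: Y-O = 10 → K
  i=12: N-T = 20 → U
  i=13: L-N = 24 → Y
  i=14: E-U = 10 → K
  i=15: P-V = 20 → U
  shifts repeat with period 3: UYK

UYK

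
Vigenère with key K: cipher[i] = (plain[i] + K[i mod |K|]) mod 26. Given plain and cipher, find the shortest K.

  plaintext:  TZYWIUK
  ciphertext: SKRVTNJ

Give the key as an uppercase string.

  i= 0: S-T = 25 → Z
  i= 1: K-Z = 11 → L
  i= 2: R-Y = 19 → T
  i= 3: V-W = 25 → Z
  i= 4: T-I = 11 → L
  i= 5: N-U = 19 → T
  i= 6: J-K = 25 → Z
  shifts repeat with period 3: ZLT

ZLT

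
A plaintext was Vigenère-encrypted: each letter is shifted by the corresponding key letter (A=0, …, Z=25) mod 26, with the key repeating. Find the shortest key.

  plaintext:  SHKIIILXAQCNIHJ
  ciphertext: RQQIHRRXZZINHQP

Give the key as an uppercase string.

  i= 0: R-S = 25 → Z
  i= 1: Q-H =  9 → J
  i= 2: Q-K =  6 → G
  i= 3: I-I =  0 → A
  i= 4: H-I = 25 → Z
  i= 5: R-I =  9 → J
  i= 6: R-L =  6 → G
  i= 7: X-X =  0 → A
  i= 8: Z-A = 25 → Z
  i= 9: Z-Q =  9 → J
  i=10: I-C =  6 → G
  i=11: N-N =  0 → A
  i=12: H-I = 25 → Z
  i=13: Q-H =  9 → J
  i=14: P-J =  6 → G
  shifts repeat with period 4: ZJGA

ZJGA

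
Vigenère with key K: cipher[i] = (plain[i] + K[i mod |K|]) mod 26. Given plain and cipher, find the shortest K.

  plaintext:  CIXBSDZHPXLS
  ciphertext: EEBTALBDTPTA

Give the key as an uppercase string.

CWESII

  i= 0: E-C =  2 → C
  i= 1: E-I = 22 → W
  i= 2: B-X =  4 → E
  i= 3: T-B = 18 → S
  i= 4: A-S =  8 → I
  i= 5: L-D =  8 → I
  i= 6: B-Z =  2 → C
  i= 7: D-H = 22 → W
  i= 8: T-P =  4 → E
  i= 9: P-X = 18 → S
  i=10: T-L =  8 → I
  i=11: A-S =  8 → I
  shifts repeat with period 6: CWESII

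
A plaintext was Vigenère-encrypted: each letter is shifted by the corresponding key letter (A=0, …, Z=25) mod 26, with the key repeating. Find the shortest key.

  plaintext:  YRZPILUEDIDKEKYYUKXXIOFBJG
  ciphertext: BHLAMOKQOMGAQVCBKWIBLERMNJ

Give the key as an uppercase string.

DQMLE

  i= 0: B-Y =  3 → D
  i= 1: H-R = 16 → Q
  i= 2: L-Z = 12 → M
  i= 3: A-P = 11 → L
  i= 4: M-I =  4 → E
  i= 5: O-L =  3 → D
  i= 6: K-U = 16 → Q
  i= 7: Q-E = 12 → M
  i= 8: O-D = 11 → L
  i= 9: M-I =  4 → E
  i=10: G-D =  3 → D
  i=11: A-K = 16 → Q
  i=12: Q-E = 12 → M
  i=13: V-K = 11 → L
  i=14: C-Y =  4 → E
  i=15: B-Y =  3 → D
  i=16: K-U = 16 → Q
  i=17: W-K = 12 → M
  i=18: I-X = 11 → L
  i=19: B-X =  4 → E
  i=20: L-I =  3 → D
  i=21: E-O = 16 → Q
  i=22: R-F = 12 → M
  i=23: M-B = 11 → L
  i=24: N-J =  4 → E
  i=25: J-G =  3 → D
  shifts repeat with period 5: DQMLE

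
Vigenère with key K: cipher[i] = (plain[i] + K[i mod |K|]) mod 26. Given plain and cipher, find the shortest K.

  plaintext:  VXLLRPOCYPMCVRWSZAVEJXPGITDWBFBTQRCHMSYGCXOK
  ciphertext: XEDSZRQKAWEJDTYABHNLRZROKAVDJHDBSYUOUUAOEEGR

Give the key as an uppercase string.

CHSHICCI

  i= 0: X-V =  2 → C
  i= 1: E-X =  7 → H
  i= 2: D-L = 18 → S
  i= 3: S-L =  7 → H
  i= 4: Z-R =  8 → I
  i= 5: R-P =  2 → C
  i= 6: Q-O =  2 → C
  i= 7: K-C =  8 → I
  i= 8: A-Y =  2 → C
  i= 9: W-P =  7 → H
  i=10: E-M = 18 → S
  i=11: J-C =  7 → H
  i=12: D-V =  8 → I
  i=13: T-R =  2 → C
  i=14: Y-W =  2 → C
  i=15: A-S =  8 → I
  i=16: B-Z =  2 → C
  i=17: H-A =  7 → H
  i=18: N-V = 18 → S
  i=19: L-E =  7 → H
  i=20: R-J =  8 → I
  i=21: Z-X =  2 → C
  i=22: R-P =  2 → C
  i=23: O-G =  8 → I
  i=24: K-I =  2 → C
  i=25: A-T =  7 → H
  i=26: V-D = 18 → S
  i=27: D-W =  7 → H
  i=28: J-B =  8 → I
  i=29: H-F =  2 → C
  i=30: D-B =  2 → C
  i=31: B-T =  8 → I
  i=32: S-Q =  2 → C
  i=33: Y-R =  7 → H
  i=34: U-C = 18 → S
  i=35: O-H =  7 → H
  i=36: U-M =  8 → I
  i=37: U-S =  2 → C
  i=38: A-Y =  2 → C
  i=39: O-G =  8 → I
  i=40: E-C =  2 → C
  i=41: E-X =  7 → H
  i=42: G-O = 18 → S
  i=43: R-K =  7 → H
  shifts repeat with period 8: CHSHICCI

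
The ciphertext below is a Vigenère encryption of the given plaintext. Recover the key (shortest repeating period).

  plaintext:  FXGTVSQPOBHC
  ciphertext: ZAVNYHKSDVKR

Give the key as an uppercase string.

  i= 0: Z-F = 20 → U
  i= 1: A-X =  3 → D
  i= 2: V-G = 15 → P
  i= 3: N-T = 20 → U
  i= 4: Y-V =  3 → D
  i= 5: H-S = 15 → P
  i= 6: K-Q = 20 → U
  i= 7: S-P =  3 → D
  i= 8: D-O = 15 → P
  i= 9: V-B = 20 → U
  i=10: K-H =  3 → D
  i=11: R-C = 15 → P
  shifts repeat with period 3: UDP

UDP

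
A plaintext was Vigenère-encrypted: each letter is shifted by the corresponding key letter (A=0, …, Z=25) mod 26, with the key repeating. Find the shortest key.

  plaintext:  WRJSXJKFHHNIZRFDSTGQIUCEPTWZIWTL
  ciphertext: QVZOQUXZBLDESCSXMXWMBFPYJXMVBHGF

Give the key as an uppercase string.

UEQWTLNU

  i= 0: Q-W = 20 → U
  i= 1: V-R =  4 → E
  i= 2: Z-J = 16 → Q
  i= 3: O-S = 22 → W
  i= 4: Q-X = 19 → T
  i= 5: U-J = 11 → L
  i= 6: X-K = 13 → N
  i= 7: Z-F = 20 → U
  i= 8: B-H = 20 → U
  i= 9: L-H =  4 → E
  i=10: D-N = 16 → Q
  i=11: E-I = 22 → W
  i=12: S-Z = 19 → T
  i=13: C-R = 11 → L
  i=14: S-F = 13 → N
  i=15: X-D = 20 → U
  i=16: M-S = 20 → U
  i=17: X-T =  4 → E
  i=18: W-G = 16 → Q
  i=19: M-Q = 22 → W
  i=20: B-I = 19 → T
  i=21: F-U = 11 → L
  i=22: P-C = 13 → N
  i=23: Y-E = 20 → U
  i=24: J-P = 20 → U
  i=25: X-T =  4 → E
  i=26: M-W = 16 → Q
  i=27: V-Z = 22 → W
  i=28: B-I = 19 → T
  i=29: H-W = 11 → L
  i=30: G-T = 13 → N
  i=31: F-L = 20 → U
  shifts repeat with period 8: UEQWTLNU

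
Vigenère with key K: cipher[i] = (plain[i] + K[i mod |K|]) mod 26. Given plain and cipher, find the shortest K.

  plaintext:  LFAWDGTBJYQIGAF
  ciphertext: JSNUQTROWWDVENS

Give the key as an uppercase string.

YNN

  i= 0: J-L = 24 → Y
  i= 1: S-F = 13 → N
  i= 2: N-A = 13 → N
  i= 3: U-W = 24 → Y
  i= 4: Q-D = 13 → N
  i= 5: T-G = 13 → N
  i= 6: R-T = 24 → Y
  i= 7: O-B = 13 → N
  i= 8: W-J = 13 → N
  i= 9: W-Y = 24 → Y
  i=10: D-Q = 13 → N
  i=11: V-I = 13 → N
  i=12: E-G = 24 → Y
  i=13: N-A = 13 → N
  i=14: S-F = 13 → N
  shifts repeat with period 3: YNN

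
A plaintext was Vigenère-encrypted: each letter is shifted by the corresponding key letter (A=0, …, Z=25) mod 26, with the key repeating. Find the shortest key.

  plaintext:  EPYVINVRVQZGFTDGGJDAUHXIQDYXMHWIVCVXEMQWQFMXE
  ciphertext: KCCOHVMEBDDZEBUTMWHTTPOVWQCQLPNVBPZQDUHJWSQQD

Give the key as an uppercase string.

  i= 0: K-E =  6 → G
  i= 1: C-P = 13 → N
  i= 2: C-Y =  4 → E
  i= 3: O-V = 19 → T
  i= 4: H-I = 25 → Z
  i= 5: V-N =  8 → I
  i= 6: M-V = 17 → R
  i= 7: E-R = 13 → N
  i= 8: B-V =  6 → G
  i= 9: D-Q = 13 → N
  i=10: D-Z =  4 → E
  i=11: Z-G = 19 → T
  i=12: E-F = 25 → Z
  i=13: B-T =  8 → I
  i=14: U-D = 17 → R
  i=15: T-G = 13 → N
  i=16: M-G =  6 → G
  i=17: W-J = 13 → N
  i=18: H-D =  4 → E
  i=19: T-A = 19 → T
  i=20: T-U = 25 → Z
  i=21: P-H =  8 → I
  i=22: O-X = 17 → R
  i=23: V-I = 13 → N
  i=24: W-Q =  6 → G
  i=25: Q-D = 13 → N
  i=26: C-Y =  4 → E
  i=27: Q-X = 19 → T
  i=28: L-M = 25 → Z
  i=29: P-H =  8 → I
  i=30: N-W = 17 → R
  i=31: V-I = 13 → N
  i=32: B-V =  6 → G
  i=33: P-C = 13 → N
  i=34: Z-V =  4 → E
  i=35: Q-X = 19 → T
  i=36: D-E = 25 → Z
  i=37: U-M =  8 → I
  i=38: H-Q = 17 → R
  i=39: J-W = 13 → N
  i=40: W-Q =  6 → G
  i=41: S-F = 13 → N
  i=42: Q-M =  4 → E
  i=43: Q-X = 19 → T
  i=44: D-E = 25 → Z
  shifts repeat with period 8: GNETZIRN

GNETZIRN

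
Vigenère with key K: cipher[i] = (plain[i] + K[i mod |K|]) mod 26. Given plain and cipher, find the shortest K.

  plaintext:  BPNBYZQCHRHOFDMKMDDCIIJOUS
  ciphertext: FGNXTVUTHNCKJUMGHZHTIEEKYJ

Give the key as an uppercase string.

  i= 0: F-B =  4 → E
  i= 1: G-P = 17 → R
  i= 2: N-N =  0 → A
  i= 3: X-B = 22 → W
  i= 4: T-Y = 21 → V
  i= 5: V-Z = 22 → W
  i= 6: U-Q =  4 → E
  i= 7: T-C = 17 → R
  i= 8: H-H =  0 → A
  i= 9: N-R = 22 → W
  i=10: C-H = 21 → V
  i=11: K-O = 22 → W
  i=12: J-F =  4 → E
  i=13: U-D = 17 → R
  i=14: M-M =  0 → A
  i=15: G-K = 22 → W
  i=16: H-M = 21 → V
  i=17: Z-D = 22 → W
  i=18: H-D =  4 → E
  i=19: T-C = 17 → R
  i=20: I-I =  0 → A
  i=21: E-I = 22 → W
  i=22: E-J = 21 → V
  i=23: K-O = 22 → W
  i=24: Y-U =  4 → E
  i=25: J-S = 17 → R
  shifts repeat with period 6: ERAWVW

ERAWVW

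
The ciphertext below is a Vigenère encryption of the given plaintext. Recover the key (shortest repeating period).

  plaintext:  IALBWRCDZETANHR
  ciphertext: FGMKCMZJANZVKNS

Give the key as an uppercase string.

  i= 0: F-I = 23 → X
  i= 1: G-A =  6 → G
  i= 2: M-L =  1 → B
  i= 3: K-B =  9 → J
  i= 4: C-W =  6 → G
  i= 5: M-R = 21 → V
  i= 6: Z-C = 23 → X
  i= 7: J-D =  6 → G
  i= 8: A-Z =  1 → B
  i= 9: N-E =  9 → J
  i=10: Z-T =  6 → G
  i=11: V-A = 21 → V
  i=12: K-N = 23 → X
  i=13: N-H =  6 → G
  i=14: S-R =  1 → B
  shifts repeat with period 6: XGBJGV

XGBJGV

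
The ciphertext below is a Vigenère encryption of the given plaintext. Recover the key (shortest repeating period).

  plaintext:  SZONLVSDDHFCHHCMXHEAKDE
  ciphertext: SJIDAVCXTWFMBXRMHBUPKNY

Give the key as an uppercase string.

AKUQP

  i= 0: S-S =  0 → A
  i= 1: J-Z = 10 → K
  i= 2: I-O = 20 → U
  i= 3: D-N = 16 → Q
  i= 4: A-L = 15 → P
  i= 5: V-V =  0 → A
  i= 6: C-S = 10 → K
  i= 7: X-D = 20 → U
  i= 8: T-D = 16 → Q
  i= 9: W-H = 15 → P
  i=10: F-F =  0 → A
  i=11: M-C = 10 → K
  i=12: B-H = 20 → U
  i=13: X-H = 16 → Q
  i=14: R-C = 15 → P
  i=15: M-M =  0 → A
  i=16: H-X = 10 → K
  i=17: B-H = 20 → U
  i=18: U-E = 16 → Q
  i=19: P-A = 15 → P
  i=20: K-K =  0 → A
  i=21: N-D = 10 → K
  i=22: Y-E = 20 → U
  shifts repeat with period 5: AKUQP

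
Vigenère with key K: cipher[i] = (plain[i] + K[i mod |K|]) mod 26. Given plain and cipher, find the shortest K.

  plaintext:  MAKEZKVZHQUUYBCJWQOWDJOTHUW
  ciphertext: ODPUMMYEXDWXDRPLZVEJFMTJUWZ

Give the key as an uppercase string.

CDFQN

  i= 0: O-M =  2 → C
  i= 1: D-A =  3 → D
  i= 2: P-K =  5 → F
  i= 3: U-E = 16 → Q
  i= 4: M-Z = 13 → N
  i= 5: M-K =  2 → C
  i= 6: Y-V =  3 → D
  i= 7: E-Z =  5 → F
  i= 8: X-H = 16 → Q
  i= 9: D-Q = 13 → N
  i=10: W-U =  2 → C
  i=11: X-U =  3 → D
  i=12: D-Y =  5 → F
  i=13: R-B = 16 → Q
  i=14: P-C = 13 → N
  i=15: L-J =  2 → C
  i=16: Z-W =  3 → D
  i=17: V-Q =  5 → F
  i=18: E-O = 16 → Q
  i=19: J-W = 13 → N
  i=20: F-D =  2 → C
  i=21: M-J =  3 → D
  i=22: T-O =  5 → F
  i=23: J-T = 16 → Q
  i=24: U-H = 13 → N
  i=25: W-U =  2 → C
  i=26: Z-W =  3 → D
  shifts repeat with period 5: CDFQN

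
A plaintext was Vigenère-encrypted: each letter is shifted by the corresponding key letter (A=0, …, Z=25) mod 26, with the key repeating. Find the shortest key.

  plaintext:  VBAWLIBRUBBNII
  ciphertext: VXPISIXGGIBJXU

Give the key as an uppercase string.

AWPMH

  i= 0: V-V =  0 → A
  i= 1: X-B = 22 → W
  i= 2: P-A = 15 → P
  i= 3: I-W = 12 → M
  i= 4: S-L =  7 → H
  i= 5: I-I =  0 → A
  i= 6: X-B = 22 → W
  i= 7: G-R = 15 → P
  i= 8: G-U = 12 → M
  i= 9: I-B =  7 → H
  i=10: B-B =  0 → A
  i=11: J-N = 22 → W
  i=12: X-I = 15 → P
  i=13: U-I = 12 → M
  shifts repeat with period 5: AWPMH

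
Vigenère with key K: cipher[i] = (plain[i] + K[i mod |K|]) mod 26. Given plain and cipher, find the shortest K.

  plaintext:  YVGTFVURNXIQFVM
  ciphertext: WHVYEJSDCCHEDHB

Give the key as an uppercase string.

  i= 0: W-Y = 24 → Y
  i= 1: H-V = 12 → M
  i= 2: V-G = 15 → P
  i= 3: Y-T =  5 → F
  i= 4: E-F = 25 → Z
  i= 5: J-V = 14 → O
  i= 6: S-U = 24 → Y
  i= 7: D-R = 12 → M
  i= 8: C-N = 15 → P
  i= 9: C-X =  5 → F
  i=10: H-I = 25 → Z
  i=11: E-Q = 14 → O
  i=12: D-F = 24 → Y
  i=13: H-V = 12 → M
  i=14: B-M = 15 → P
  shifts repeat with period 6: YMPFZO

YMPFZO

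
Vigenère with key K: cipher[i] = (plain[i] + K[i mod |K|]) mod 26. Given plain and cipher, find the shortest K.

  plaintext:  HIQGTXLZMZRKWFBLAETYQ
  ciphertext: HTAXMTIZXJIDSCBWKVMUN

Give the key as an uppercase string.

ALKRTWX

  i= 0: H-H =  0 → A
  i= 1: T-I = 11 → L
  i= 2: A-Q = 10 → K
  i= 3: X-G = 17 → R
  i= 4: M-T = 19 → T
  i= 5: T-X = 22 → W
  i= 6: I-L = 23 → X
  i= 7: Z-Z =  0 → A
  i= 8: X-M = 11 → L
  i= 9: J-Z = 10 → K
  i=10: I-R = 17 → R
  i=11: D-K = 19 → T
  i=12: S-W = 22 → W
  i=13: C-F = 23 → X
  i=14: B-B =  0 → A
  i=15: W-L = 11 → L
  i=16: K-A = 10 → K
  i=17: V-E = 17 → R
  i=18: M-T = 19 → T
  i=19: U-Y = 22 → W
  i=20: N-Q = 23 → X
  shifts repeat with period 7: ALKRTWX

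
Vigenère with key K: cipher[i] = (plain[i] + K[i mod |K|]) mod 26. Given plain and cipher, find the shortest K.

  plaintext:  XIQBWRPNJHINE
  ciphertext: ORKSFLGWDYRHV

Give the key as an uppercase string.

  i= 0: O-X = 17 → R
  i= 1: R-I =  9 → J
  i= 2: K-Q = 20 → U
  i= 3: S-B = 17 → R
  i= 4: F-W =  9 → J
  i= 5: L-R = 20 → U
  i= 6: G-P = 17 → R
  i= 7: W-N =  9 → J
  i= 8: D-J = 20 → U
  i= 9: Y-H = 17 → R
  i=10: R-I =  9 → J
  i=11: H-N = 20 → U
  i=12: V-E = 17 → R
  shifts repeat with period 3: RJU

RJU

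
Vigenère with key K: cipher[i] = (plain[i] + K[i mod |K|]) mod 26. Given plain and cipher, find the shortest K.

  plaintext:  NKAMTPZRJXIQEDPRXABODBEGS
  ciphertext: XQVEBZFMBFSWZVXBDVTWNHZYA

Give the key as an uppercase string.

KGVSI

  i= 0: X-N = 10 → K
  i= 1: Q-K =  6 → G
  i= 2: V-A = 21 → V
  i= 3: E-M = 18 → S
  i= 4: B-T =  8 → I
  i= 5: Z-P = 10 → K
  i= 6: F-Z =  6 → G
  i= 7: M-R = 21 → V
  i= 8: B-J = 18 → S
  i= 9: F-X =  8 → I
  i=10: S-I = 10 → K
  i=11: W-Q =  6 → G
  i=12: Z-E = 21 → V
  i=13: V-D = 18 → S
  i=14: X-P =  8 → I
  i=15: B-R = 10 → K
  i=16: D-X =  6 → G
  i=17: V-A = 21 → V
  i=18: T-B = 18 → S
  i=19: W-O =  8 → I
  i=20: N-D = 10 → K
  i=21: H-B =  6 → G
  i=22: Z-E = 21 → V
  i=23: Y-G = 18 → S
  i=24: A-S =  8 → I
  shifts repeat with period 5: KGVSI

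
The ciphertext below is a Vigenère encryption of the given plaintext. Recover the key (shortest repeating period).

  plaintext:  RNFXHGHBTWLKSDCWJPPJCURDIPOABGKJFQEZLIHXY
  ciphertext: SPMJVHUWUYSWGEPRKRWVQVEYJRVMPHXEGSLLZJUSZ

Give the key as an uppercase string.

BCHMOBNV

  i= 0: S-R =  1 → B
  i= 1: P-N =  2 → C
  i= 2: M-F =  7 → H
  i= 3: J-X = 12 → M
  i= 4: V-H = 14 → O
  i= 5: H-G =  1 → B
  i= 6: U-H = 13 → N
  i= 7: W-B = 21 → V
  i= 8: U-T =  1 → B
  i= 9: Y-W =  2 → C
  i=10: S-L =  7 → H
  i=11: W-K = 12 → M
  i=12: G-S = 14 → O
  i=13: E-D =  1 → B
  i=14: P-C = 13 → N
  i=15: R-W = 21 → V
  i=16: K-J =  1 → B
  i=17: R-P =  2 → C
  i=18: W-P =  7 → H
  i=19: V-J = 12 → M
  i=20: Q-C = 14 → O
  i=21: V-U =  1 → B
  i=22: E-R = 13 → N
  i=23: Y-D = 21 → V
  i=24: J-I =  1 → B
  i=25: R-P =  2 → C
  i=26: V-O =  7 → H
  i=27: M-A = 12 → M
  i=28: P-B = 14 → O
  i=29: H-G =  1 → B
  i=30: X-K = 13 → N
  i=31: E-J = 21 → V
  i=32: G-F =  1 → B
  i=33: S-Q =  2 → C
  i=34: L-E =  7 → H
  i=35: L-Z = 12 → M
  i=36: Z-L = 14 → O
  i=37: J-I =  1 → B
  i=38: U-H = 13 → N
  i=39: S-X = 21 → V
  i=40: Z-Y =  1 → B
  shifts repeat with period 8: BCHMOBNV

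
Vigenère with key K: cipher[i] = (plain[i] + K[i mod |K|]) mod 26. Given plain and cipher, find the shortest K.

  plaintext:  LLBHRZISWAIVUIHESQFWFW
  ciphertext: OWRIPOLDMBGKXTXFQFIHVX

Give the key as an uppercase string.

  i= 0: O-L =  3 → D
  i= 1: W-L = 11 → L
  i= 2: R-B = 16 → Q
  i= 3: I-H =  1 → B
  i= 4: P-R = 24 → Y
  i= 5: O-Z = 15 → P
  i= 6: L-I =  3 → D
  i= 7: D-S = 11 → L
  i= 8: M-W = 16 → Q
  i= 9: B-A =  1 → B
  i=10: G-I = 24 → Y
  i=11: K-V = 15 → P
  i=12: X-U =  3 → D
  i=13: T-I = 11 → L
  i=14: X-H = 16 → Q
  i=15: F-E =  1 → B
  i=16: Q-S = 24 → Y
  i=17: F-Q = 15 → P
  i=18: I-F =  3 → D
  i=19: H-W = 11 → L
  i=20: V-F = 16 → Q
  i=21: X-W =  1 → B
  shifts repeat with period 6: DLQBYP

DLQBYP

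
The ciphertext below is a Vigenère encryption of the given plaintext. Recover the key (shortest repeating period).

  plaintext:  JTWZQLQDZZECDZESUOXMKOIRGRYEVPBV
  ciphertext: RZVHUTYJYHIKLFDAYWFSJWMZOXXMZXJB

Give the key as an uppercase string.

IGZIEI

  i= 0: R-J =  8 → I
  i= 1: Z-T =  6 → G
  i= 2: V-W = 25 → Z
  i= 3: H-Z =  8 → I
  i= 4: U-Q =  4 → E
  i= 5: T-L =  8 → I
  i= 6: Y-Q =  8 → I
  i= 7: J-D =  6 → G
  i= 8: Y-Z = 25 → Z
  i= 9: H-Z =  8 → I
  i=10: I-E =  4 → E
  i=11: K-C =  8 → I
  i=12: L-D =  8 → I
  i=13: F-Z =  6 → G
  i=14: D-E = 25 → Z
  i=15: A-S =  8 → I
  i=16: Y-U =  4 → E
  i=17: W-O =  8 → I
  i=18: F-X =  8 → I
  i=19: S-M =  6 → G
  i=20: J-K = 25 → Z
  i=21: W-O =  8 → I
  i=22: M-I =  4 → E
  i=23: Z-R =  8 → I
  i=24: O-G =  8 → I
  i=25: X-R =  6 → G
  i=26: X-Y = 25 → Z
  i=27: M-E =  8 → I
  i=28: Z-V =  4 → E
  i=29: X-P =  8 → I
  i=30: J-B =  8 → I
  i=31: B-V =  6 → G
  shifts repeat with period 6: IGZIEI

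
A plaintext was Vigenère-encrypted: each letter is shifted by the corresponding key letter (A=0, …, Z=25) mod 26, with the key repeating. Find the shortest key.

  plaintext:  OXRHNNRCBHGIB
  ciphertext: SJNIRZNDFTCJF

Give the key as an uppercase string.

  i= 0: S-O =  4 → E
  i= 1: J-X = 12 → M
  i= 2: N-R = 22 → W
  i= 3: I-H =  1 → B
  i= 4: R-N =  4 → E
  i= 5: Z-N = 12 → M
  i= 6: N-R = 22 → W
  i= 7: D-C =  1 → B
  i= 8: F-B =  4 → E
  i= 9: T-H = 12 → M
  i=10: C-G = 22 → W
  i=11: J-I =  1 → B
  i=12: F-B =  4 → E
  shifts repeat with period 4: EMWB

EMWB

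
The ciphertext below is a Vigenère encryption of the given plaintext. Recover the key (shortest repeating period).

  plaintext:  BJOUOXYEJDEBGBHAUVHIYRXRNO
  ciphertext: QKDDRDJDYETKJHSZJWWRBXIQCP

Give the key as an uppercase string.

PBPJDGLZ

  i= 0: Q-B = 15 → P
  i= 1: K-J =  1 → B
  i= 2: D-O = 15 → P
  i= 3: D-U =  9 → J
  i= 4: R-O =  3 → D
  i= 5: D-X =  6 → G
  i= 6: J-Y = 11 → L
  i= 7: D-E = 25 → Z
  i= 8: Y-J = 15 → P
  i= 9: E-D =  1 → B
  i=10: T-E = 15 → P
  i=11: K-B =  9 → J
  i=12: J-G =  3 → D
  i=13: H-B =  6 → G
  i=14: S-H = 11 → L
  i=15: Z-A = 25 → Z
  i=16: J-U = 15 → P
  i=17: W-V =  1 → B
  i=18: W-H = 15 → P
  i=19: R-I =  9 → J
  i=20: B-Y =  3 → D
  i=21: X-R =  6 → G
  i=22: I-X = 11 → L
  i=23: Q-R = 25 → Z
  i=24: C-N = 15 → P
  i=25: P-O =  1 → B
  shifts repeat with period 8: PBPJDGLZ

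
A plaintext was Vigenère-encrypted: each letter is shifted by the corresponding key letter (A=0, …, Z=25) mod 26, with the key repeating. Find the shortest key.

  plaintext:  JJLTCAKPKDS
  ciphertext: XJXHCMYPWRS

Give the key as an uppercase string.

OAM

  i= 0: X-J = 14 → O
  i= 1: J-J =  0 → A
  i= 2: X-L = 12 → M
  i= 3: H-T = 14 → O
  i= 4: C-C =  0 → A
  i= 5: M-A = 12 → M
  i= 6: Y-K = 14 → O
  i= 7: P-P =  0 → A
  i= 8: W-K = 12 → M
  i= 9: R-D = 14 → O
  i=10: S-S =  0 → A
  shifts repeat with period 3: OAM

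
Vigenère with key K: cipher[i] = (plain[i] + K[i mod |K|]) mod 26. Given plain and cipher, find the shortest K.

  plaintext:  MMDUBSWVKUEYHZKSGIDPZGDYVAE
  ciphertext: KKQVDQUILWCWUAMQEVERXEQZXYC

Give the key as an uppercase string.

YYNBC

  i= 0: K-M = 24 → Y
  i= 1: K-M = 24 → Y
  i= 2: Q-D = 13 → N
  i= 3: V-U =  1 → B
  i= 4: D-B =  2 → C
  i= 5: Q-S = 24 → Y
  i= 6: U-W = 24 → Y
  i= 7: I-V = 13 → N
  i= 8: L-K =  1 → B
  i= 9: W-U =  2 → C
  i=10: C-E = 24 → Y
  i=11: W-Y = 24 → Y
  i=12: U-H = 13 → N
  i=13: A-Z =  1 → B
  i=14: M-K =  2 → C
  i=15: Q-S = 24 → Y
  i=16: E-G = 24 → Y
  i=17: V-I = 13 → N
  i=18: E-D =  1 → B
  i=19: R-P =  2 → C
  i=20: X-Z = 24 → Y
  i=21: E-G = 24 → Y
  i=22: Q-D = 13 → N
  i=23: Z-Y =  1 → B
  i=24: X-V =  2 → C
  i=25: Y-A = 24 → Y
  i=26: C-E = 24 → Y
  shifts repeat with period 5: YYNBC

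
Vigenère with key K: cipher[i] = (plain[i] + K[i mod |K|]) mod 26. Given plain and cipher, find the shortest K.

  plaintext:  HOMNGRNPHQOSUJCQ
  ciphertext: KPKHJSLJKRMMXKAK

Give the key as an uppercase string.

  i= 0: K-H =  3 → D
  i= 1: P-O =  1 → B
  i= 2: K-M = 24 → Y
  i= 3: H-N = 20 → U
  i= 4: J-G =  3 → D
  i= 5: S-R =  1 → B
  i= 6: L-N = 24 → Y
  i= 7: J-P = 20 → U
  i= 8: K-H =  3 → D
  i= 9: R-Q =  1 → B
  i=10: M-O = 24 → Y
  i=11: M-S = 20 → U
  i=12: X-U =  3 → D
  i=13: K-J =  1 → B
  i=14: A-C = 24 → Y
  i=15: K-Q = 20 → U
  shifts repeat with period 4: DBYU

DBYU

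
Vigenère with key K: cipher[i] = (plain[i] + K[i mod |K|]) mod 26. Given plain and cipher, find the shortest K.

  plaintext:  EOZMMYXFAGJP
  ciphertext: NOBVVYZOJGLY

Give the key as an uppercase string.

JACJ

  i= 0: N-E =  9 → J
  i= 1: O-O =  0 → A
  i= 2: B-Z =  2 → C
  i= 3: V-M =  9 → J
  i= 4: V-M =  9 → J
  i= 5: Y-Y =  0 → A
  i= 6: Z-X =  2 → C
  i= 7: O-F =  9 → J
  i= 8: J-A =  9 → J
  i= 9: G-G =  0 → A
  i=10: L-J =  2 → C
  i=11: Y-P =  9 → J
  shifts repeat with period 4: JACJ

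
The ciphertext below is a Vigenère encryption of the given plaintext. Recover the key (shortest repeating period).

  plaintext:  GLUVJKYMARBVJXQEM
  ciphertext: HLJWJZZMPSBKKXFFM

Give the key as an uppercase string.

  i= 0: H-G =  1 → B
  i= 1: L-L =  0 → A
  i= 2: J-U = 15 → P
  i= 3: W-V =  1 → B
  i= 4: J-J =  0 → A
  i= 5: Z-K = 15 → P
  i= 6: Z-Y =  1 → B
  i= 7: M-M =  0 → A
  i= 8: P-A = 15 → P
  i= 9: S-R =  1 → B
  i=10: B-B =  0 → A
  i=11: K-V = 15 → P
  i=12: K-J =  1 → B
  i=13: X-X =  0 → A
  i=14: F-Q = 15 → P
  i=15: F-E =  1 → B
  i=16: M-M =  0 → A
  shifts repeat with period 3: BAP

BAP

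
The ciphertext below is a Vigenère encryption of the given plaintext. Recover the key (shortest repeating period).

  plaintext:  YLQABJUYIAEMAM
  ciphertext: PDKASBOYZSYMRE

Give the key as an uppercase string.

  i= 0: P-Y = 17 → R
  i= 1: D-L = 18 → S
  i= 2: K-Q = 20 → U
  i= 3: A-A =  0 → A
  i= 4: S-B = 17 → R
  i= 5: B-J = 18 → S
  i= 6: O-U = 20 → U
  i= 7: Y-Y =  0 → A
  i= 8: Z-I = 17 → R
  i= 9: S-A = 18 → S
  i=10: Y-E = 20 → U
  i=11: M-M =  0 → A
  i=12: R-A = 17 → R
  i=13: E-M = 18 → S
  shifts repeat with period 4: RSUA

RSUA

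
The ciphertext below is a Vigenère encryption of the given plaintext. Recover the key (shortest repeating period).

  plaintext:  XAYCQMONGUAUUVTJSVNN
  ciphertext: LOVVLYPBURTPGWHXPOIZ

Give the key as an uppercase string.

OOXTVMB

  i= 0: L-X = 14 → O
  i= 1: O-A = 14 → O
  i= 2: V-Y = 23 → X
  i= 3: V-C = 19 → T
  i= 4: L-Q = 21 → V
  i= 5: Y-M = 12 → M
  i= 6: P-O =  1 → B
  i= 7: B-N = 14 → O
  i= 8: U-G = 14 → O
  i= 9: R-U = 23 → X
  i=10: T-A = 19 → T
  i=11: P-U = 21 → V
  i=12: G-U = 12 → M
  i=13: W-V =  1 → B
  i=14: H-T = 14 → O
  i=15: X-J = 14 → O
  i=16: P-S = 23 → X
  i=17: O-V = 19 → T
  i=18: I-N = 21 → V
  i=19: Z-N = 12 → M
  shifts repeat with period 7: OOXTVMB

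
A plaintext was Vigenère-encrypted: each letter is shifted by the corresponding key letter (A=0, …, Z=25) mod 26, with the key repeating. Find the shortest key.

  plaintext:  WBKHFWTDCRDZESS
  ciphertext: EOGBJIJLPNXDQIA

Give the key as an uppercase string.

  i= 0: E-W =  8 → I
  i= 1: O-B = 13 → N
  i= 2: G-K = 22 → W
  i= 3: B-H = 20 → U
  i= 4: J-F =  4 → E
  i= 5: I-W = 12 → M
  i= 6: J-T = 16 → Q
  i= 7: L-D =  8 → I
  i= 8: P-C = 13 → N
  i= 9: N-R = 22 → W
  i=10: X-D = 20 → U
  i=11: D-Z =  4 → E
  i=12: Q-E = 12 → M
  i=13: I-S = 16 → Q
  i=14: A-S =  8 → I
  shifts repeat with period 7: INWUEMQ

INWUEMQ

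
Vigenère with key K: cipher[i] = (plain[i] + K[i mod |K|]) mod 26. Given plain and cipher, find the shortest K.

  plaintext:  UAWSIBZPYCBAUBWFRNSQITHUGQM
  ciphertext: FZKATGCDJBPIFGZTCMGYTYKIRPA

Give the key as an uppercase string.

  i= 0: F-U = 11 → L
  i= 1: Z-A = 25 → Z
  i= 2: K-W = 14 → O
  i= 3: A-S =  8 → I
  i= 4: T-I = 11 → L
  i= 5: G-B =  5 → F
  i= 6: C-Z =  3 → D
  i= 7: D-P = 14 → O
  i= 8: J-Y = 11 → L
  i= 9: B-C = 25 → Z
  i=10: P-B = 14 → O
  i=11: I-A =  8 → I
  i=12: F-U = 11 → L
  i=13: G-B =  5 → F
  i=14: Z-W =  3 → D
  i=15: T-F = 14 → O
  i=16: C-R = 11 → L
  i=17: M-N = 25 → Z
  i=18: G-S = 14 → O
  i=19: Y-Q =  8 → I
  i=20: T-I = 11 → L
  i=21: Y-T =  5 → F
  i=22: K-H =  3 → D
  i=23: I-U = 14 → O
  i=24: R-G = 11 → L
  i=25: P-Q = 25 → Z
  i=26: A-M = 14 → O
  shifts repeat with period 8: LZOILFDO

LZOILFDO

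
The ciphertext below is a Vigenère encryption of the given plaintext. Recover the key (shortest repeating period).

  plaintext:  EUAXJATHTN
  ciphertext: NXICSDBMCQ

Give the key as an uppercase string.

  i= 0: N-E =  9 → J
  i= 1: X-U =  3 → D
  i= 2: I-A =  8 → I
  i= 3: C-X =  5 → F
  i= 4: S-J =  9 → J
  i= 5: D-A =  3 → D
  i= 6: B-T =  8 → I
  i= 7: M-H =  5 → F
  i= 8: C-T =  9 → J
  i= 9: Q-N =  3 → D
  shifts repeat with period 4: JDIF

JDIF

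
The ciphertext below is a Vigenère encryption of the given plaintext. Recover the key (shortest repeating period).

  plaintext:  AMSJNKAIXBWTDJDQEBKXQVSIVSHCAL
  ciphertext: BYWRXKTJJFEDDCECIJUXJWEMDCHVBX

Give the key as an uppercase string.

  i= 0: B-A =  1 → B
  i= 1: Y-M = 12 → M
  i= 2: W-S =  4 → E
  i= 3: R-J =  8 → I
  i= 4: X-N = 10 → K
  i= 5: K-K =  0 → A
  i= 6: T-A = 19 → T
  i= 7: J-I =  1 → B
  i= 8: J-X = 12 → M
  i= 9: F-B =  4 → E
  i=10: E-W =  8 → I
  i=11: D-T = 10 → K
  i=12: D-D =  0 → A
  i=13: C-J = 19 → T
  i=14: E-D =  1 → B
  i=15: C-Q = 12 → M
  i=16: I-E =  4 → E
  i=17: J-B =  8 → I
  i=18: U-K = 10 → K
  i=19: X-X =  0 → A
  i=20: J-Q = 19 → T
  i=21: W-V =  1 → B
  i=22: E-S = 12 → M
  i=23: M-I =  4 → E
  i=24: D-V =  8 → I
  i=25: C-S = 10 → K
  i=26: H-H =  0 → A
  i=27: V-C = 19 → T
  i=28: B-A =  1 → B
  i=29: X-L = 12 → M
  shifts repeat with period 7: BMEIKAT

BMEIKAT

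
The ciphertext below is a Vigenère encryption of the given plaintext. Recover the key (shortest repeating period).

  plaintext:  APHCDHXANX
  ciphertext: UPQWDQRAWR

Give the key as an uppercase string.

UAJ

  i= 0: U-A = 20 → U
  i= 1: P-P =  0 → A
  i= 2: Q-H =  9 → J
  i= 3: W-C = 20 → U
  i= 4: D-D =  0 → A
  i= 5: Q-H =  9 → J
  i= 6: R-X = 20 → U
  i= 7: A-A =  0 → A
  i= 8: W-N =  9 → J
  i= 9: R-X = 20 → U
  shifts repeat with period 3: UAJ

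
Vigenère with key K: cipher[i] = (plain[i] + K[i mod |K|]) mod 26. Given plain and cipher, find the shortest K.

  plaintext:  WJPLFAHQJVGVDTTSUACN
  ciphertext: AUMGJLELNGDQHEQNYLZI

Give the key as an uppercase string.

ELXV

  i= 0: A-W =  4 → E
  i= 1: U-J = 11 → L
  i= 2: M-P = 23 → X
  i= 3: G-L = 21 → V
  i= 4: J-F =  4 → E
  i= 5: L-A = 11 → L
  i= 6: E-H = 23 → X
  i= 7: L-Q = 21 → V
  i= 8: N-J =  4 → E
  i= 9: G-V = 11 → L
  i=10: D-G = 23 → X
  i=11: Q-V = 21 → V
  i=12: H-D =  4 → E
  i=13: E-T = 11 → L
  i=14: Q-T = 23 → X
  i=15: N-S = 21 → V
  i=16: Y-U =  4 → E
  i=17: L-A = 11 → L
  i=18: Z-C = 23 → X
  i=19: I-N = 21 → V
  shifts repeat with period 4: ELXV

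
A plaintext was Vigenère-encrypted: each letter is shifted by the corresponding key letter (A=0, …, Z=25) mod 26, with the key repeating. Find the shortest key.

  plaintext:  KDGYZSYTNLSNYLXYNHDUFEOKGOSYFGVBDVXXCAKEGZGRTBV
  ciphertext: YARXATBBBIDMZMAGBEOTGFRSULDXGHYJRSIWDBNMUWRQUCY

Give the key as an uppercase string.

  i= 0: Y-K = 14 → O
  i= 1: A-D = 23 → X
  i= 2: R-G = 11 → L
  i= 3: X-Y = 25 → Z
  i= 4: A-Z =  1 → B
  i= 5: T-S =  1 → B
  i= 6: B-Y =  3 → D
  i= 7: B-T =  8 → I
  i= 8: B-N = 14 → O
  i= 9: I-L = 23 → X
  i=10: D-S = 11 → L
  i=11: M-N = 25 → Z
  i=12: Z-Y =  1 → B
  i=13: M-L =  1 → B
  i=14: A-X =  3 → D
  i=15: G-Y =  8 → I
  i=16: B-N = 14 → O
  i=17: E-H = 23 → X
  i=18: O-D = 11 → L
  i=19: T-U = 25 → Z
  i=20: G-F =  1 → B
  i=21: F-E =  1 → B
  i=22: R-O =  3 → D
  i=23: S-K =  8 → I
  i=24: U-G = 14 → O
  i=25: L-O = 23 → X
  i=26: D-S = 11 → L
  i=27: X-Y = 25 → Z
  i=28: G-F =  1 → B
  i=29: H-G =  1 → B
  i=30: Y-V =  3 → D
  i=31: J-B =  8 → I
  i=32: R-D = 14 → O
  i=33: S-V = 23 → X
  i=34: I-X = 11 → L
  i=35: W-X = 25 → Z
  i=36: D-C =  1 → B
  i=37: B-A =  1 → B
  i=38: N-K =  3 → D
  i=39: M-E =  8 → I
  i=40: U-G = 14 → O
  i=41: W-Z = 23 → X
  i=42: R-G = 11 → L
  i=43: Q-R = 25 → Z
  i=44: U-T =  1 → B
  i=45: C-B =  1 → B
  i=46: Y-V =  3 → D
  shifts repeat with period 8: OXLZBBDI

OXLZBBDI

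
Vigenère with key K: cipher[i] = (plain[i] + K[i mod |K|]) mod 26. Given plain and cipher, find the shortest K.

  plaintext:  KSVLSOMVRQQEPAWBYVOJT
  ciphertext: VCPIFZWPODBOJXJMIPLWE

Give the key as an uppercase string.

LKUXN

  i= 0: V-K = 11 → L
  i= 1: C-S = 10 → K
  i= 2: P-V = 20 → U
  i= 3: I-L = 23 → X
  i= 4: F-S = 13 → N
  i= 5: Z-O = 11 → L
  i= 6: W-M = 10 → K
  i= 7: P-V = 20 → U
  i= 8: O-R = 23 → X
  i= 9: D-Q = 13 → N
  i=10: B-Q = 11 → L
  i=11: O-E = 10 → K
  i=12: J-P = 20 → U
  i=13: X-A = 23 → X
  i=14: J-W = 13 → N
  i=15: M-B = 11 → L
  i=16: I-Y = 10 → K
  i=17: P-V = 20 → U
  i=18: L-O = 23 → X
  i=19: W-J = 13 → N
  i=20: E-T = 11 → L
  shifts repeat with period 5: LKUXN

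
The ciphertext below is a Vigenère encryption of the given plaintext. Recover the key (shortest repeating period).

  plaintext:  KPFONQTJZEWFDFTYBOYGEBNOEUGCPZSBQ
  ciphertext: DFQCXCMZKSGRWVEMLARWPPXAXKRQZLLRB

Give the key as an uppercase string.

TQLOKM

  i= 0: D-K = 19 → T
  i= 1: F-P = 16 → Q
  i= 2: Q-F = 11 → L
  i= 3: C-O = 14 → O
  i= 4: X-N = 10 → K
  i= 5: C-Q = 12 → M
  i= 6: M-T = 19 → T
  i= 7: Z-J = 16 → Q
  i= 8: K-Z = 11 → L
  i= 9: S-E = 14 → O
  i=10: G-W = 10 → K
  i=11: R-F = 12 → M
  i=12: W-D = 19 → T
  i=13: V-F = 16 → Q
  i=14: E-T = 11 → L
  i=15: M-Y = 14 → O
  i=16: L-B = 10 → K
  i=17: A-O = 12 → M
  i=18: R-Y = 19 → T
  i=19: W-G = 16 → Q
  i=20: P-E = 11 → L
  i=21: P-B = 14 → O
  i=22: X-N = 10 → K
  i=23: A-O = 12 → M
  i=24: X-E = 19 → T
  i=25: K-U = 16 → Q
  i=26: R-G = 11 → L
  i=27: Q-C = 14 → O
  i=28: Z-P = 10 → K
  i=29: L-Z = 12 → M
  i=30: L-S = 19 → T
  i=31: R-B = 16 → Q
  i=32: B-Q = 11 → L
  shifts repeat with period 6: TQLOKM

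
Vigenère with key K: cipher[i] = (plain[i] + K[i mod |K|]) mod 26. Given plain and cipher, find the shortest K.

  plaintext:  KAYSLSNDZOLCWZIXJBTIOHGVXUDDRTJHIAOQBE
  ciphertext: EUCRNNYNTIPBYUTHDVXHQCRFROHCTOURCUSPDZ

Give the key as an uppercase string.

UUEZCVLK

  i= 0: E-K = 20 → U
  i= 1: U-A = 20 → U
  i= 2: C-Y =  4 → E
  i= 3: R-S = 25 → Z
  i= 4: N-L =  2 → C
  i= 5: N-S = 21 → V
  i= 6: Y-N = 11 → L
  i= 7: N-D = 10 → K
  i= 8: T-Z = 20 → U
  i= 9: I-O = 20 → U
  i=10: P-L =  4 → E
  i=11: B-C = 25 → Z
  i=12: Y-W =  2 → C
  i=13: U-Z = 21 → V
  i=14: T-I = 11 → L
  i=15: H-X = 10 → K
  i=16: D-J = 20 → U
  i=17: V-B = 20 → U
  i=18: X-T =  4 → E
  i=19: H-I = 25 → Z
  i=20: Q-O =  2 → C
  i=21: C-H = 21 → V
  i=22: R-G = 11 → L
  i=23: F-V = 10 → K
  i=24: R-X = 20 → U
  i=25: O-U = 20 → U
  i=26: H-D =  4 → E
  i=27: C-D = 25 → Z
  i=28: T-R =  2 → C
  i=29: O-T = 21 → V
  i=30: U-J = 11 → L
  i=31: R-H = 10 → K
  i=32: C-I = 20 → U
  i=33: U-A = 20 → U
  i=34: S-O =  4 → E
  i=35: P-Q = 25 → Z
  i=36: D-B =  2 → C
  i=37: Z-E = 21 → V
  shifts repeat with period 8: UUEZCVLK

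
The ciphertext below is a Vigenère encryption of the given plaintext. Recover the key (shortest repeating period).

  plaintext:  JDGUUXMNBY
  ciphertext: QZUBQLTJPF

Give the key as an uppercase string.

  i= 0: Q-J =  7 → H
  i= 1: Z-D = 22 → W
  i= 2: U-G = 14 → O
  i= 3: B-U =  7 → H
  i= 4: Q-U = 22 → W
  i= 5: L-X = 14 → O
  i= 6: T-M =  7 → H
  i= 7: J-N = 22 → W
  i= 8: P-B = 14 → O
  i= 9: F-Y =  7 → H
  shifts repeat with period 3: HWO

HWO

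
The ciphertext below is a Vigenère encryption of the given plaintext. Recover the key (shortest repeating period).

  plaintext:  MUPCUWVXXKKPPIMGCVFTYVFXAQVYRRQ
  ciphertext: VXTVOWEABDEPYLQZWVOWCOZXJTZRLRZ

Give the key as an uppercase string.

JDETUA

  i= 0: V-M =  9 → J
  i= 1: X-U =  3 → D
  i= 2: T-P =  4 → E
  i= 3: V-C = 19 → T
  i= 4: O-U = 20 → U
  i= 5: W-W =  0 → A
  i= 6: E-V =  9 → J
  i= 7: A-X =  3 → D
  i= 8: B-X =  4 → E
  i= 9: D-K = 19 → T
  i=10: E-K = 20 → U
  i=11: P-P =  0 → A
  i=12: Y-P =  9 → J
  i=13: L-I =  3 → D
  i=14: Q-M =  4 → E
  i=15: Z-G = 19 → T
  i=16: W-C = 20 → U
  i=17: V-V =  0 → A
  i=18: O-F =  9 → J
  i=19: W-T =  3 → D
  i=20: C-Y =  4 → E
  i=21: O-V = 19 → T
  i=22: Z-F = 20 → U
  i=23: X-X =  0 → A
  i=24: J-A =  9 → J
  i=25: T-Q =  3 → D
  i=26: Z-V =  4 → E
  i=27: R-Y = 19 → T
  i=28: L-R = 20 → U
  i=29: R-R =  0 → A
  i=30: Z-Q =  9 → J
  shifts repeat with period 6: JDETUA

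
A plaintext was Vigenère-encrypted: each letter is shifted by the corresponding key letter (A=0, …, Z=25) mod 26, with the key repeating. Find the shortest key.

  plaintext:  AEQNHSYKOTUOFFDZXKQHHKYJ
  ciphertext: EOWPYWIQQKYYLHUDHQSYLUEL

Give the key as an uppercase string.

EKGCR

  i= 0: E-A =  4 → E
  i= 1: O-E = 10 → K
  i= 2: W-Q =  6 → G
  i= 3: P-N =  2 → C
  i= 4: Y-H = 17 → R
  i= 5: W-S =  4 → E
  i= 6: I-Y = 10 → K
  i= 7: Q-K =  6 → G
  i= 8: Q-O =  2 → C
  i= 9: K-T = 17 → R
  i=10: Y-U =  4 → E
  i=11: Y-O = 10 → K
  i=12: L-F =  6 → G
  i=13: H-F =  2 → C
  i=14: U-D = 17 → R
  i=15: D-Z =  4 → E
  i=16: H-X = 10 → K
  i=17: Q-K =  6 → G
  i=18: S-Q =  2 → C
  i=19: Y-H = 17 → R
  i=20: L-H =  4 → E
  i=21: U-K = 10 → K
  i=22: E-Y =  6 → G
  i=23: L-J =  2 → C
  shifts repeat with period 5: EKGCR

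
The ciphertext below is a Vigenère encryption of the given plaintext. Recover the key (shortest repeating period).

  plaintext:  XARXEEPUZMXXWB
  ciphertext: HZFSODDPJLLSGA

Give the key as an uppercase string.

  i= 0: H-X = 10 → K
  i= 1: Z-A = 25 → Z
  i= 2: F-R = 14 → O
  i= 3: S-X = 21 → V
  i= 4: O-E = 10 → K
  i= 5: D-E = 25 → Z
  i= 6: D-P = 14 → O
  i= 7: P-U = 21 → V
  i= 8: J-Z = 10 → K
  i= 9: L-M = 25 → Z
  i=10: L-X = 14 → O
  i=11: S-X = 21 → V
  i=12: G-W = 10 → K
  i=13: A-B = 25 → Z
  shifts repeat with period 4: KZOV

KZOV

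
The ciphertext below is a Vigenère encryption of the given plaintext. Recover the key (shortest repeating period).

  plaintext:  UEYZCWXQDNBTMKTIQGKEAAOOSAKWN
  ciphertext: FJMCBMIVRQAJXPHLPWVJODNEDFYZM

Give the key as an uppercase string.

  i= 0: F-U = 11 → L
  i= 1: J-E =  5 → F
  i= 2: M-Y = 14 → O
  i= 3: C-Z =  3 → D
  i= 4: B-C = 25 → Z
  i= 5: M-W = 16 → Q
  i= 6: I-X = 11 → L
  i= 7: V-Q =  5 → F
  i= 8: R-D = 14 → O
  i= 9: Q-N =  3 → D
  i=10: A-B = 25 → Z
  i=11: J-T = 16 → Q
  i=12: X-M = 11 → L
  i=13: P-K =  5 → F
  i=14: H-T = 14 → O
  i=15: L-I =  3 → D
  i=16: P-Q = 25 → Z
  i=17: W-G = 16 → Q
  i=18: V-K = 11 → L
  i=19: J-E =  5 → F
  i=20: O-A = 14 → O
  i=21: D-A =  3 → D
  i=22: N-O = 25 → Z
  i=23: E-O = 16 → Q
  i=24: D-S = 11 → L
  i=25: F-A =  5 → F
  i=26: Y-K = 14 → O
  i=27: Z-W =  3 → D
  i=28: M-N = 25 → Z
  shifts repeat with period 6: LFODZQ

LFODZQ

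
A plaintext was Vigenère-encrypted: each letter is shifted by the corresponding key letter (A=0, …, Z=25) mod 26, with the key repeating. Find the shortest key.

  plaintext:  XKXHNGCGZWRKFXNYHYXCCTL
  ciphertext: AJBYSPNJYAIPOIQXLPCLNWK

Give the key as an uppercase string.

DZERFJL

  i= 0: A-X =  3 → D
  i= 1: J-K = 25 → Z
  i= 2: B-X =  4 → E
  i= 3: Y-H = 17 → R
  i= 4: S-N =  5 → F
  i= 5: P-G =  9 → J
  i= 6: N-C = 11 → L
  i= 7: J-G =  3 → D
  i= 8: Y-Z = 25 → Z
  i= 9: A-W =  4 → E
  i=10: I-R = 17 → R
  i=11: P-K =  5 → F
  i=12: O-F =  9 → J
  i=13: I-X = 11 → L
  i=14: Q-N =  3 → D
  i=15: X-Y = 25 → Z
  i=16: L-H =  4 → E
  i=17: P-Y = 17 → R
  i=18: C-X =  5 → F
  i=19: L-C =  9 → J
  i=20: N-C = 11 → L
  i=21: W-T =  3 → D
  i=22: K-L = 25 → Z
  shifts repeat with period 7: DZERFJL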